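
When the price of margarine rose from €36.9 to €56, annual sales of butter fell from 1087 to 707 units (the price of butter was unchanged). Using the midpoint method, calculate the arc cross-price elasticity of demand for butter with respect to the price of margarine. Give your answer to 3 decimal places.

-1.030

ΔQ_A = 707 − 1087 = -380; ΔP_B = 56 − 36.9 = 19.1.
Midpoints: Q̄_A = 897.0, P̄_B = 46.45.
ε = (ΔQ_A/Q̄_A)/(ΔP_B/P̄_B) = (-380/897.0)/(19.1/46.45) ≈ -1.030.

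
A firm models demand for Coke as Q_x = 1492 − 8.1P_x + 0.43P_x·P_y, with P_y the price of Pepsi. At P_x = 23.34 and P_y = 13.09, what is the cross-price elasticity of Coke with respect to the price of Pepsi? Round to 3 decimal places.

0.092

At P_x = 23.34 and P_y = 13.09: Q_x = 1434.320.
∂Q_x/∂P_y = 0.43P_x = 0.43(23.34) = 10.0362.
ε = (∂Q_x/∂P_y)(P_y/Q_x) = 10.0362 × (13.09/1434.320) ≈ 0.092.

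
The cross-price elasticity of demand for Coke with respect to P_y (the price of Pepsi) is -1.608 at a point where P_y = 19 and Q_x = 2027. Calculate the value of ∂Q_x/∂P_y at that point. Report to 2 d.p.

ε = (∂Q_x/∂P_y)·(P_y/Q_x) ⇒ ∂Q_x/∂P_y = ε·Q_x/P_y = -1.608 × 2027/19 ≈ -171.55.

-171.55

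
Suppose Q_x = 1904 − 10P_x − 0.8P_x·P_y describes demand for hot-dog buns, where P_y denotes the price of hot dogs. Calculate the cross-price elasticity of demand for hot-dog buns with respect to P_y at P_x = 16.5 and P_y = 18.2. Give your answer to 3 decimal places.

-0.160

At P_x = 16.5 and P_y = 18.2: Q_x = 1498.76.
∂Q_x/∂P_y = -0.8P_x = -0.8(16.5) = -13.2000.
ε = (∂Q_x/∂P_y)(P_y/Q_x) = -13.2000 × (18.2/1498.76) ≈ -0.160.
ε < 0: complements.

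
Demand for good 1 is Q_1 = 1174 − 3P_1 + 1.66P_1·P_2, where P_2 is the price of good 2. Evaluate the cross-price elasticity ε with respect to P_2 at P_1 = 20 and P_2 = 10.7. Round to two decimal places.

At P_1 = 20 and P_2 = 10.7: Q_1 = 1469.24.
∂Q_1/∂P_2 = 1.66P_1 = 1.66(20) = 33.2000.
ε = (∂Q_1/∂P_2)(P_2/Q_1) = 33.2000 × (10.7/1469.24) ≈ 0.24.
ε > 0: substitutes.

0.24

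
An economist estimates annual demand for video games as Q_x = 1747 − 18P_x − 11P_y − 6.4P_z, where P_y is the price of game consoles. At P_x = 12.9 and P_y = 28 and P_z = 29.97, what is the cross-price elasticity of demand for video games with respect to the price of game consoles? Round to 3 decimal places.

At P_x = 12.9 and P_y = 28 and P_z = 29.97: Q_x = 1014.992.
∂Q_x/∂P_y = -11.
ε = (∂Q_x/∂P_y)(P_y/Q_x) = -11 × (28/1014.992) ≈ -0.303.
Since ε < 0, video games and game consoles are complements.

-0.303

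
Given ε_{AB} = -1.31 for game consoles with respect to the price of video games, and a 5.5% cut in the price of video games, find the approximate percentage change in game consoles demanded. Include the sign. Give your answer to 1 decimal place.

7.2%

%ΔQ ≈ ε × %ΔP of video games = -1.31 × (-5.5%) = 7.2%.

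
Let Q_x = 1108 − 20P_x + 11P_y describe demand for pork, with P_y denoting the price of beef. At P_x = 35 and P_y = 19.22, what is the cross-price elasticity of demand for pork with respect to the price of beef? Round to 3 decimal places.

At P_x = 35 and P_y = 19.22: Q_x = 619.42.
∂Q_x/∂P_y = 11.
ε = (∂Q_x/∂P_y)(P_y/Q_x) = 11 × (19.22/619.42) ≈ 0.341.

0.341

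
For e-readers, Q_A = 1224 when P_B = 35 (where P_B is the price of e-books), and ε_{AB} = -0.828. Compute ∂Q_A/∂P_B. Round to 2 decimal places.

ε = (∂Q_A/∂P_B)·(P_B/Q_A) ⇒ ∂Q_A/∂P_B = ε·Q_A/P_B = -0.828 × 1224/35 ≈ -28.96.

-28.96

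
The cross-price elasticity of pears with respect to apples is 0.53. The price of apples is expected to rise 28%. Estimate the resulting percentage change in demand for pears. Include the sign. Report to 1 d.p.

%ΔQ ≈ ε × %ΔP of apples = 0.53 × (28%) = 14.8%.

14.8%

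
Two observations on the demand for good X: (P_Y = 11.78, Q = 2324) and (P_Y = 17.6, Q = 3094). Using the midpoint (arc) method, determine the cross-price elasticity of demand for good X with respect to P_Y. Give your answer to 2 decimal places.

0.72

ΔQ_X = 3094 − 2324 = 770; ΔP_Y = 17.6 − 11.78 = 5.82.
Midpoints: Q̄_X = 2709.0, P̄_Y = 14.69.
ε = (ΔQ_X/Q̄_X)/(ΔP_Y/P̄_Y) = (770/2709.0)/(5.82/14.69) ≈ 0.72.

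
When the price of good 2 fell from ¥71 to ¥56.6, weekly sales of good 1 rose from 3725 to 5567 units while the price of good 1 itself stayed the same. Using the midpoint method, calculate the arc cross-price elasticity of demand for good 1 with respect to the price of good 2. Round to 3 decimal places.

-1.757

ΔQ_1 = 5567 − 3725 = 1842; ΔP_2 = 56.6 − 71 = -14.4.
Midpoints: Q̄_1 = 4646.0, P̄_2 = 63.80.
ε = (ΔQ_1/Q̄_1)/(ΔP_2/P̄_2) = (1842/4646.0)/(-14.4/63.80) ≈ -1.757.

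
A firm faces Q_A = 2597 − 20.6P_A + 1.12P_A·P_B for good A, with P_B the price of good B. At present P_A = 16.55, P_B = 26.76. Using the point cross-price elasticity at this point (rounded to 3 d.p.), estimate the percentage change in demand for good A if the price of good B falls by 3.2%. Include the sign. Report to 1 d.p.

-0.6%

At P_A = 16.55, P_B = 26.76: Q_A = 2752.093.
∂Q_A/∂P_B = 1.12P_A = 18.5360.
ε = (∂Q_A/∂P_B)(P_B/Q_A) = 18.5360 × 26.76/2752.093 ≈ 0.180.
%ΔQ_A ≈ ε × %ΔP_B = 0.180 × (-3.2%) = -0.6%.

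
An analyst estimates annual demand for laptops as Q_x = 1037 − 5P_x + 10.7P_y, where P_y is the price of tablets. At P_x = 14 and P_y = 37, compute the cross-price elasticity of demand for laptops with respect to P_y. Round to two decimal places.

At P_x = 14 and P_y = 37: Q_x = 1362.9.
∂Q_x/∂P_y = 10.7.
ε = (∂Q_x/∂P_y)(P_y/Q_x) = 10.7 × (37/1362.9) ≈ 0.29.

0.29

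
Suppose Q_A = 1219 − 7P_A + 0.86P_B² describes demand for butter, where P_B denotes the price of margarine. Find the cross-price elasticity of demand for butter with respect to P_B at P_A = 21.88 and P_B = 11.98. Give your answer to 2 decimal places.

At P_A = 21.88 and P_B = 11.98: Q_A = 1189.268.
∂Q_A/∂P_B = 1.72P_B = 1.72(11.98) = 20.6056.
ε = (∂Q_A/∂P_B)(P_B/Q_A) = 20.6056 × (11.98/1189.268) ≈ 0.21.

0.21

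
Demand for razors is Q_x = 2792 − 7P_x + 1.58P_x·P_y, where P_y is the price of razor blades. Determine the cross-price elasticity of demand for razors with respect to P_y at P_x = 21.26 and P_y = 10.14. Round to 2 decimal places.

0.11

At P_x = 21.26 and P_y = 10.14: Q_x = 2983.791.
∂Q_x/∂P_y = 1.58P_x = 1.58(21.26) = 33.5908.
ε = (∂Q_x/∂P_y)(P_y/Q_x) = 33.5908 × (10.14/2983.791) ≈ 0.11.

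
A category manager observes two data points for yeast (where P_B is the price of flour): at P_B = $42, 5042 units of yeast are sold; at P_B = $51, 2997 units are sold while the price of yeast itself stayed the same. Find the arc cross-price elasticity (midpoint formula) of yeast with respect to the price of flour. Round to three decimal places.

-2.629

ΔQ_A = 2997 − 5042 = -2045; ΔP_B = 51 − 42 = 9.
Midpoints: Q̄_A = 4019.5, P̄_B = 46.50.
ε = (ΔQ_A/Q̄_A)/(ΔP_B/P̄_B) = (-2045/4019.5)/(9/46.50) ≈ -2.629.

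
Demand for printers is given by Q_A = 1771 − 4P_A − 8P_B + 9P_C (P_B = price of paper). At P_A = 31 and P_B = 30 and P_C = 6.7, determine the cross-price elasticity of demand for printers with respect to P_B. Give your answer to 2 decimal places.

At P_A = 31 and P_B = 30 and P_C = 6.7: Q_A = 1467.3.
∂Q_A/∂P_B = -8.
ε = (∂Q_A/∂P_B)(P_B/Q_A) = -8 × (30/1467.3) ≈ -0.16.

-0.16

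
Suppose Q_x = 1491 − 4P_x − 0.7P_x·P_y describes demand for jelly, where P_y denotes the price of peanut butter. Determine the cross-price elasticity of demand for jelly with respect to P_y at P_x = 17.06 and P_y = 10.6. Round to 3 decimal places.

At P_x = 17.06 and P_y = 10.6: Q_x = 1296.175.
∂Q_x/∂P_y = -0.7P_x = -0.7(17.06) = -11.9420.
ε = (∂Q_x/∂P_y)(P_y/Q_x) = -11.9420 × (10.6/1296.175) ≈ -0.098.

-0.098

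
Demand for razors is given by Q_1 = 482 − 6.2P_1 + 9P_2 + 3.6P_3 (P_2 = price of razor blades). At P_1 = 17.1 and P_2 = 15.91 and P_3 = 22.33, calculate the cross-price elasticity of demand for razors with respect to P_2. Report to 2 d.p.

0.24

At P_1 = 17.1 and P_2 = 15.91 and P_3 = 22.33: Q_1 = 599.558.
∂Q_1/∂P_2 = 9.
ε = (∂Q_1/∂P_2)(P_2/Q_1) = 9 × (15.91/599.558) ≈ 0.24.
Since ε > 0, razors and razor blades are substitutes.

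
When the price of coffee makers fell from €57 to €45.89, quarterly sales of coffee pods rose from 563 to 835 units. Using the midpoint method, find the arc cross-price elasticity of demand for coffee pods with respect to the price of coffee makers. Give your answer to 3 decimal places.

-1.802

ΔQ_A = 835 − 563 = 272; ΔP_B = 45.89 − 57 = -11.11.
Midpoints: Q̄_A = 699.0, P̄_B = 51.45.
ε = (ΔQ_A/Q̄_A)/(ΔP_B/P̄_B) = (272/699.0)/(-11.11/51.45) ≈ -1.802.
ε < 0: coffee pods and coffee makers are complements.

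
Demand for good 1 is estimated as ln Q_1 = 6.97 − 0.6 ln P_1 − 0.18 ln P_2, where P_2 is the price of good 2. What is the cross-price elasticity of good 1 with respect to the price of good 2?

-0.18

In a log-linear (constant-elasticity) demand function, the coefficient on ln P_2 is the cross-price elasticity.
ε = -0.18. Negative, so good 1 and good 2 are complements.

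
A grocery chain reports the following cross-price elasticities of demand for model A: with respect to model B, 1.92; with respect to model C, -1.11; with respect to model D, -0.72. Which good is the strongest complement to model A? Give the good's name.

Complements have ε < 0. The most negative value is -1.11 (model C).

model C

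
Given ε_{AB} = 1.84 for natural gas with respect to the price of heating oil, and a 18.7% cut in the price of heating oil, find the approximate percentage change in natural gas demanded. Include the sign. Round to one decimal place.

-34.4%

%ΔQ ≈ ε × %ΔP of heating oil = 1.84 × (-18.7%) = -34.4%.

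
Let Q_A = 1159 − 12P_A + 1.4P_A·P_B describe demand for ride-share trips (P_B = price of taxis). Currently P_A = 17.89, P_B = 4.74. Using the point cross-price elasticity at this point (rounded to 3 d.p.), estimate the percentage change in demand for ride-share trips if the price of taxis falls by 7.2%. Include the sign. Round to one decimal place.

At P_A = 17.89, P_B = 4.74: Q_A = 1063.038.
∂Q_A/∂P_B = 1.4P_A = 25.0460.
ε = (∂Q_A/∂P_B)(P_B/Q_A) = 25.0460 × 4.74/1063.038 ≈ 0.112.
%ΔQ_A ≈ ε × %ΔP_B = 0.112 × (-7.2%) = -0.8%.

-0.8%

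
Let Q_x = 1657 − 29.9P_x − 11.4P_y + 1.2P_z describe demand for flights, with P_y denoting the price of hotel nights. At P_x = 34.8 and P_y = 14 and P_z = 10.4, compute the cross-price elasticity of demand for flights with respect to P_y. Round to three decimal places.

At P_x = 34.8 and P_y = 14 and P_z = 10.4: Q_x = 469.36.
∂Q_x/∂P_y = -11.4.
ε = (∂Q_x/∂P_y)(P_y/Q_x) = -11.4 × (14/469.36) ≈ -0.340.

-0.340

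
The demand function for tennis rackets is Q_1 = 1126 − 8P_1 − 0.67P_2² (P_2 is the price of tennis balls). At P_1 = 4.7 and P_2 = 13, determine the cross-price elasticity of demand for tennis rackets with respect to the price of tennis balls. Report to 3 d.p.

-0.232

At P_1 = 4.7 and P_2 = 13: Q_1 = 975.17.
∂Q_1/∂P_2 = -1.34P_2 = -1.34(13) = -17.4200.
ε = (∂Q_1/∂P_2)(P_2/Q_1) = -17.4200 × (13/975.17) ≈ -0.232.
ε < 0: complements.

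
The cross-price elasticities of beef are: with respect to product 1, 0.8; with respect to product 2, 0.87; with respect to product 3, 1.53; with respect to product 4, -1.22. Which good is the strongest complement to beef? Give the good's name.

Complements have ε < 0. The most negative value is -1.22 (product 4).

product 4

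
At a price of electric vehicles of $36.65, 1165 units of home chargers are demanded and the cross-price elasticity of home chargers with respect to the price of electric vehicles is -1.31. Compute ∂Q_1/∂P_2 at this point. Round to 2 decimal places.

-41.64

ε = (∂Q_1/∂P_2)·(P_2/Q_1) ⇒ ∂Q_1/∂P_2 = ε·Q_1/P_2 = -1.31 × 1165/36.65 ≈ -41.64.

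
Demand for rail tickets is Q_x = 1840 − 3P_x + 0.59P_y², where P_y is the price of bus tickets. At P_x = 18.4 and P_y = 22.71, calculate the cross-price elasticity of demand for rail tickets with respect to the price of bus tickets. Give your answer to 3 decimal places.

At P_x = 18.4 and P_y = 22.71: Q_x = 2089.089.
∂Q_x/∂P_y = 1.18P_y = 1.18(22.71) = 26.7978.
ε = (∂Q_x/∂P_y)(P_y/Q_x) = 26.7978 × (22.71/2089.089) ≈ 0.291.
ε > 0: substitutes.

0.291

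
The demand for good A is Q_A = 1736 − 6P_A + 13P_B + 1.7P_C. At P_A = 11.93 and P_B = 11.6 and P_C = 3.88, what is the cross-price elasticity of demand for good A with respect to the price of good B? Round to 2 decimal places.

0.08

At P_A = 11.93 and P_B = 11.6 and P_C = 3.88: Q_A = 1821.816.
∂Q_A/∂P_B = 13.
ε = (∂Q_A/∂P_B)(P_B/Q_A) = 13 × (11.6/1821.816) ≈ 0.08.
Since ε > 0, good A and good B are substitutes.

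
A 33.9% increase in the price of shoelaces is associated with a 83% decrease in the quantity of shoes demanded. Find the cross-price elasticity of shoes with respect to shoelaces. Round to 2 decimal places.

ε = (%ΔQ of shoes) / (%ΔP of shoelaces) = (-83%) / (33.9%) ≈ -2.45.
Negative cross-price elasticity: complements.

-2.45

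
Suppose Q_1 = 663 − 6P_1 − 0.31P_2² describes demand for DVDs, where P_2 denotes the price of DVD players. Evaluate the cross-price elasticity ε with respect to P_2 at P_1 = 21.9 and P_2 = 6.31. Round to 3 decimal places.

-0.048

At P_1 = 21.9 and P_2 = 6.31: Q_1 = 519.257.
∂Q_1/∂P_2 = -0.62P_2 = -0.62(6.31) = -3.9122.
ε = (∂Q_1/∂P_2)(P_2/Q_1) = -3.9122 × (6.31/519.257) ≈ -0.048.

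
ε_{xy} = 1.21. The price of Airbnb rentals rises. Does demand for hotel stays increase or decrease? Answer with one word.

increase

ε > 0 and the price of Airbnb rentals rises, so the quantity of hotel stays moves in the same direction: it increases.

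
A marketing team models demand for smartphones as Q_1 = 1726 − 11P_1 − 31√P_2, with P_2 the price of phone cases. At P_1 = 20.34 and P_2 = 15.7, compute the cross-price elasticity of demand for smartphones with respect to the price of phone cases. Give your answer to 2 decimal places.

-0.04

At P_1 = 20.34 and P_2 = 15.7: Q_1 = 1379.428.
∂Q_1/∂P_2 = -31/(2√P_2) = -31/(2√15.7) = -3.9118.
ε = (∂Q_1/∂P_2)(P_2/Q_1) = -3.9118 × (15.7/1379.428) ≈ -0.04.
ε < 0: complements.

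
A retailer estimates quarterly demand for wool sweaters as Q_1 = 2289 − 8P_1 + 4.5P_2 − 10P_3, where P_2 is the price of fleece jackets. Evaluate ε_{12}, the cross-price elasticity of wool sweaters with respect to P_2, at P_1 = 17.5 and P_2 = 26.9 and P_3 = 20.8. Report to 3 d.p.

At P_1 = 17.5 and P_2 = 26.9 and P_3 = 20.8: Q_1 = 2062.05.
∂Q_1/∂P_2 = 4.5.
ε = (∂Q_1/∂P_2)(P_2/Q_1) = 4.5 × (26.9/2062.05) ≈ 0.059.

0.059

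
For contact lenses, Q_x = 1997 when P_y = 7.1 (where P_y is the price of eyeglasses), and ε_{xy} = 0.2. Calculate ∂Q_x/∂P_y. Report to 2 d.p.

56.25

ε = (∂Q_x/∂P_y)·(P_y/Q_x) ⇒ ∂Q_x/∂P_y = ε·Q_x/P_y = 0.2 × 1997/7.1 ≈ 56.25.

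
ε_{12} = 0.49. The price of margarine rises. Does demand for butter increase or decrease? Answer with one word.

ε > 0 and the price of margarine rises, so the quantity of butter moves in the same direction: it increases.

increase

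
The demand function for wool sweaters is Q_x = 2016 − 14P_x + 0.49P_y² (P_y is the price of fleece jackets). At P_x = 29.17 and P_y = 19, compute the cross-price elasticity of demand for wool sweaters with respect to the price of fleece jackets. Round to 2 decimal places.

At P_x = 29.17 and P_y = 19: Q_x = 1784.51.
∂Q_x/∂P_y = 0.98P_y = 0.98(19) = 18.6200.
ε = (∂Q_x/∂P_y)(P_y/Q_x) = 18.6200 × (19/1784.51) ≈ 0.20.

0.20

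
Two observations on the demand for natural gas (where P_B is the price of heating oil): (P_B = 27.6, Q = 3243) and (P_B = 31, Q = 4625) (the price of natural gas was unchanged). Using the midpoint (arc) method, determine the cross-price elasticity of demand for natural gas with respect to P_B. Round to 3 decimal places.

3.027

ΔQ_A = 4625 − 3243 = 1382; ΔP_B = 31 − 27.6 = 3.4.
Midpoints: Q̄_A = 3934.0, P̄_B = 29.30.
ε = (ΔQ_A/Q̄_A)/(ΔP_B/P̄_B) = (1382/3934.0)/(3.4/29.30) ≈ 3.027.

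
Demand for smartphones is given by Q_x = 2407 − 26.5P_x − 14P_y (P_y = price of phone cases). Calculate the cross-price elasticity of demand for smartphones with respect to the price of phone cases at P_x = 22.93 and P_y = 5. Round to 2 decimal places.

-0.04

At P_x = 22.93 and P_y = 5: Q_x = 1729.355.
∂Q_x/∂P_y = -14.
ε = (∂Q_x/∂P_y)(P_y/Q_x) = -14 × (5/1729.355) ≈ -0.04.
Since ε < 0, smartphones and phone cases are complements.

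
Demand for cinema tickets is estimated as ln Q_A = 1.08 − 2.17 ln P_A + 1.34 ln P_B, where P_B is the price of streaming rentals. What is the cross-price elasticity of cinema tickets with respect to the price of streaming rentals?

In a log-linear (constant-elasticity) demand function, the coefficient on ln P_B is the cross-price elasticity.
ε = 1.34. Positive, so cinema tickets and streaming rentals are substitutes.

1.34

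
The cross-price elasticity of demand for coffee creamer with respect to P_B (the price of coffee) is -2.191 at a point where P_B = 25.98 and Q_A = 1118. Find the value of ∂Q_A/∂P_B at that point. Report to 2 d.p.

ε = (∂Q_A/∂P_B)·(P_B/Q_A) ⇒ ∂Q_A/∂P_B = ε·Q_A/P_B = -2.191 × 1118/25.98 ≈ -94.29.

-94.29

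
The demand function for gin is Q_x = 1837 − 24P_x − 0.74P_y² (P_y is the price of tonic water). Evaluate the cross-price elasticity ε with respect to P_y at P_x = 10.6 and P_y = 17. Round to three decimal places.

At P_x = 10.6 and P_y = 17: Q_x = 1368.74.
∂Q_x/∂P_y = -1.48P_y = -1.48(17) = -25.1600.
ε = (∂Q_x/∂P_y)(P_y/Q_x) = -25.1600 × (17/1368.74) ≈ -0.312.

-0.312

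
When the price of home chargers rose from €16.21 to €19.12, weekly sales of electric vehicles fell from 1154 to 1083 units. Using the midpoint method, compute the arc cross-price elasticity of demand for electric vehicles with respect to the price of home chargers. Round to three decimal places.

-0.385

ΔQ_A = 1083 − 1154 = -71; ΔP_B = 19.12 − 16.21 = 2.91.
Midpoints: Q̄_A = 1118.5, P̄_B = 17.66.
ε = (ΔQ_A/Q̄_A)/(ΔP_B/P̄_B) = (-71/1118.5)/(2.91/17.66) ≈ -0.385.
ε < 0: electric vehicles and home chargers are complements.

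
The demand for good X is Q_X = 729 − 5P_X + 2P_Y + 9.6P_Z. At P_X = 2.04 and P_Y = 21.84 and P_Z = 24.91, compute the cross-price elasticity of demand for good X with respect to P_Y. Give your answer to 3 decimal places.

At P_X = 2.04 and P_Y = 21.84 and P_Z = 24.91: Q_X = 1001.616.
∂Q_X/∂P_Y = 2.
ε = (∂Q_X/∂P_Y)(P_Y/Q_X) = 2 × (21.84/1001.616) ≈ 0.044.
Since ε > 0, good X and good Y are substitutes.

0.044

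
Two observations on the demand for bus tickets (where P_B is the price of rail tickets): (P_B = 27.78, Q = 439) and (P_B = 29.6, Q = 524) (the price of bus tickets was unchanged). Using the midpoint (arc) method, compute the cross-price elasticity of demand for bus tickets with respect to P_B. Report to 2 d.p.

2.78

ΔQ_A = 524 − 439 = 85; ΔP_B = 29.6 − 27.78 = 1.82.
Midpoints: Q̄_A = 481.5, P̄_B = 28.69.
ε = (ΔQ_A/Q̄_A)/(ΔP_B/P̄_B) = (85/481.5)/(1.82/28.69) ≈ 2.78.
ε > 0: bus tickets and rail tickets are substitutes.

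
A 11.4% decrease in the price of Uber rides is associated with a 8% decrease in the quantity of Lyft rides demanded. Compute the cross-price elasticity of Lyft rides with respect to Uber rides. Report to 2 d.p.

ε = (%ΔQ of Lyft rides) / (%ΔP of Uber rides) = (-8%) / (-11.4%) ≈ 0.70.
Positive cross-price elasticity: substitutes.

0.70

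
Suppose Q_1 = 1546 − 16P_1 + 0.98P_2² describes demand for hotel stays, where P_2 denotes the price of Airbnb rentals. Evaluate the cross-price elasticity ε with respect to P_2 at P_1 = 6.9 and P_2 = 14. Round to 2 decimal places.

At P_1 = 6.9 and P_2 = 14: Q_1 = 1627.68.
∂Q_1/∂P_2 = 1.96P_2 = 1.96(14) = 27.4400.
ε = (∂Q_1/∂P_2)(P_2/Q_1) = 27.4400 × (14/1627.68) ≈ 0.24.
ε > 0: substitutes.

0.24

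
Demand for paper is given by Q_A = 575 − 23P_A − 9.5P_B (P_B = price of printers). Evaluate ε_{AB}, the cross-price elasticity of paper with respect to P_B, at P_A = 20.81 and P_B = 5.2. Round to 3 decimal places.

At P_A = 20.81 and P_B = 5.2: Q_A = 46.97.
∂Q_A/∂P_B = -9.5.
ε = (∂Q_A/∂P_B)(P_B/Q_A) = -9.5 × (5.2/46.97) ≈ -1.052.

-1.052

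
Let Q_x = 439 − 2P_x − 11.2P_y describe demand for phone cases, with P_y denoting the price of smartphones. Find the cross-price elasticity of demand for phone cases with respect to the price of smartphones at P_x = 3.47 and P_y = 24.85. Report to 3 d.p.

At P_x = 3.47 and P_y = 24.85: Q_x = 153.74.
∂Q_x/∂P_y = -11.2.
ε = (∂Q_x/∂P_y)(P_y/Q_x) = -11.2 × (24.85/153.74) ≈ -1.810.
Since ε < 0, phone cases and smartphones are complements.

-1.810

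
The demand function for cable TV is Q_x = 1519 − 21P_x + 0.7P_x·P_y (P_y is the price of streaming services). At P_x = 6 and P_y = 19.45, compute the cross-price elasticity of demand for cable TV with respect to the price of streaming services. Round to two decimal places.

At P_x = 6 and P_y = 19.45: Q_x = 1474.69.
∂Q_x/∂P_y = 0.7P_x = 0.7(6) = 4.2000.
ε = (∂Q_x/∂P_y)(P_y/Q_x) = 4.2000 × (19.45/1474.69) ≈ 0.06.

0.06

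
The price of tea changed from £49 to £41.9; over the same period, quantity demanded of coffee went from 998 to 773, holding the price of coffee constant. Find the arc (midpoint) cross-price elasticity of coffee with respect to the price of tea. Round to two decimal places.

ΔQ_A = 773 − 998 = -225; ΔP_B = 41.9 − 49 = -7.1.
Midpoints: Q̄_A = 885.5, P̄_B = 45.45.
ε = (ΔQ_A/Q̄_A)/(ΔP_B/P̄_B) = (-225/885.5)/(-7.1/45.45) ≈ 1.63.
ε > 0: coffee and tea are substitutes.

1.63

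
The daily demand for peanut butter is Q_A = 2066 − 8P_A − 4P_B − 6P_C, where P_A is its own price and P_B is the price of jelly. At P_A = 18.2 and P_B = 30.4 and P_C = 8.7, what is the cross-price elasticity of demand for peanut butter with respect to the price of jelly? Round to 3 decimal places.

-0.070

At P_A = 18.2 and P_B = 30.4 and P_C = 8.7: Q_A = 1746.6.
∂Q_A/∂P_B = -4.
ε = (∂Q_A/∂P_B)(P_B/Q_A) = -4 × (30.4/1746.6) ≈ -0.070.
Since ε < 0, peanut butter and jelly are complements.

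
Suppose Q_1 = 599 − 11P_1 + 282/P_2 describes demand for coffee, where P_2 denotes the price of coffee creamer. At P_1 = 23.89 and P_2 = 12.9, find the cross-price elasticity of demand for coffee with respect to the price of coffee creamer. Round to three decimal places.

At P_1 = 23.89 and P_2 = 12.9: Q_1 = 358.070.
∂Q_1/∂P_2 = −282/P_2² = -1.6946.
ε = (∂Q_1/∂P_2)(P_2/Q_1) = -1.6946 × (12.9/358.070) ≈ -0.061.
ε < 0: complements.

-0.061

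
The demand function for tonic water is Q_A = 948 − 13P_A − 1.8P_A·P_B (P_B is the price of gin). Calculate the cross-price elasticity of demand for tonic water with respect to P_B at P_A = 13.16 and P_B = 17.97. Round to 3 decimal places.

-1.212

At P_A = 13.16 and P_B = 17.97: Q_A = 351.247.
∂Q_A/∂P_B = -1.8P_A = -1.8(13.16) = -23.6880.
ε = (∂Q_A/∂P_B)(P_B/Q_A) = -23.6880 × (17.97/351.247) ≈ -1.212.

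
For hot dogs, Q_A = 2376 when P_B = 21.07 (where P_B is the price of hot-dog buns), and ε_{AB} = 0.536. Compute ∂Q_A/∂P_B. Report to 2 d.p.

60.44

ε = (∂Q_A/∂P_B)·(P_B/Q_A) ⇒ ∂Q_A/∂P_B = ε·Q_A/P_B = 0.536 × 2376/21.07 ≈ 60.44.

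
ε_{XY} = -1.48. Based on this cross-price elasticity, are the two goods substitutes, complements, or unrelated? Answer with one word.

complements

ε = -1.48 < 0, so a higher price of good Y lowers demand for good X: complements.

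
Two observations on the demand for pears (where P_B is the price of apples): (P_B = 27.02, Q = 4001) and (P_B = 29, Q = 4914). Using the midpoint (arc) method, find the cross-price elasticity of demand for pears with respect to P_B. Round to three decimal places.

ΔQ_A = 4914 − 4001 = 913; ΔP_B = 29 − 27.02 = 1.98.
Midpoints: Q̄_A = 4457.5, P̄_B = 28.01.
ε = (ΔQ_A/Q̄_A)/(ΔP_B/P̄_B) = (913/4457.5)/(1.98/28.01) ≈ 2.898.
ε > 0: pears and apples are substitutes.

2.898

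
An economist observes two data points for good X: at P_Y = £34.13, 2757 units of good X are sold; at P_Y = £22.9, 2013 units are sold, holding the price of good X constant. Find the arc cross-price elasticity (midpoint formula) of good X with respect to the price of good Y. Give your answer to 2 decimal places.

ΔQ_X = 2013 − 2757 = -744; ΔP_Y = 22.9 − 34.13 = -11.23.
Midpoints: Q̄_X = 2385.0, P̄_Y = 28.52.
ε = (ΔQ_X/Q̄_X)/(ΔP_Y/P̄_Y) = (-744/2385.0)/(-11.23/28.52) ≈ 0.79.

0.79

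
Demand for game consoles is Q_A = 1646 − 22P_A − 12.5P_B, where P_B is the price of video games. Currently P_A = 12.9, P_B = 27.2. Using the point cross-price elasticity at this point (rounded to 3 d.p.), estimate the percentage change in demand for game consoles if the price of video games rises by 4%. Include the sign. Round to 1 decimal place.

At P_A = 12.9, P_B = 27.2: Q_A = 1022.2.
∂Q_A/∂P_B = -12.5.
ε = (∂Q_A/∂P_B)(P_B/Q_A) = -12.5000 × 27.2/1022.2 ≈ -0.333.
%ΔQ_A ≈ ε × %ΔP_B = -0.333 × (4%) = -1.3%.

-1.3%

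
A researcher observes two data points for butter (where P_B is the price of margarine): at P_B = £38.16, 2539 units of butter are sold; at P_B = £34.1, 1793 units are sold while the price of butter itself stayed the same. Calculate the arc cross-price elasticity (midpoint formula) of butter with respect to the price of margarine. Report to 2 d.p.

ΔQ_A = 1793 − 2539 = -746; ΔP_B = 34.1 − 38.16 = -4.06.
Midpoints: Q̄_A = 2166.0, P̄_B = 36.13.
ε = (ΔQ_A/Q̄_A)/(ΔP_B/P̄_B) = (-746/2166.0)/(-4.06/36.13) ≈ 3.06.

3.06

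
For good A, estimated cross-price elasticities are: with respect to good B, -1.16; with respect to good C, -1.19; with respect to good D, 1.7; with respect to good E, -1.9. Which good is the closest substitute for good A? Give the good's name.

good D

Substitutes have ε > 0. Among the positive values, 1.7 (good D) is largest.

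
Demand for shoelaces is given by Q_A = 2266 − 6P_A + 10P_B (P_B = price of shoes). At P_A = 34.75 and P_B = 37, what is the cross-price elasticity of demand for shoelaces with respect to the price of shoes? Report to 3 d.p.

At P_A = 34.75 and P_B = 37: Q_A = 2427.5.
∂Q_A/∂P_B = 10.
ε = (∂Q_A/∂P_B)(P_B/Q_A) = 10 × (37/2427.5) ≈ 0.152.
Since ε > 0, shoelaces and shoes are substitutes.

0.152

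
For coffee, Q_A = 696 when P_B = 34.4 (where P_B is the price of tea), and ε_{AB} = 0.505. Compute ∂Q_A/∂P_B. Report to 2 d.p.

ε = (∂Q_A/∂P_B)·(P_B/Q_A) ⇒ ∂Q_A/∂P_B = ε·Q_A/P_B = 0.505 × 696/34.4 ≈ 10.22.

10.22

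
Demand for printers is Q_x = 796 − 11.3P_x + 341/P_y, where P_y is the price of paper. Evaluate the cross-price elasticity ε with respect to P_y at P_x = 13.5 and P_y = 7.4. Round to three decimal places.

-0.067

At P_x = 13.5 and P_y = 7.4: Q_x = 689.531.
∂Q_x/∂P_y = −341/P_y² = -6.2272.
ε = (∂Q_x/∂P_y)(P_y/Q_x) = -6.2272 × (7.4/689.531) ≈ -0.067.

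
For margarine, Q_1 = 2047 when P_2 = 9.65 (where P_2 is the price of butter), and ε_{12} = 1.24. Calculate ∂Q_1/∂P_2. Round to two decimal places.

263.03

ε = (∂Q_1/∂P_2)·(P_2/Q_1) ⇒ ∂Q_1/∂P_2 = ε·Q_1/P_2 = 1.24 × 2047/9.65 ≈ 263.03.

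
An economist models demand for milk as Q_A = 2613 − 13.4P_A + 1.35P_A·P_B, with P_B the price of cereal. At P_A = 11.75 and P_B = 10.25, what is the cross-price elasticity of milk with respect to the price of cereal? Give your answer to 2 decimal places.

At P_A = 11.75 and P_B = 10.25: Q_A = 2618.141.
∂Q_A/∂P_B = 1.35P_A = 1.35(11.75) = 15.8625.
ε = (∂Q_A/∂P_B)(P_B/Q_A) = 15.8625 × (10.25/2618.141) ≈ 0.06.
ε > 0: substitutes.

0.06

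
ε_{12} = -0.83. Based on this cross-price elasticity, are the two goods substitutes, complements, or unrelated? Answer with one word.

ε = -0.83 < 0, so a higher price of good 2 lowers demand for good 1: complements.

complements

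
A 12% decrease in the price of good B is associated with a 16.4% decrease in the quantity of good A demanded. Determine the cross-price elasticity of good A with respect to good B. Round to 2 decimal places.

ε = (%ΔQ of good A) / (%ΔP of good B) = (-16.4%) / (-12%) ≈ 1.37.

1.37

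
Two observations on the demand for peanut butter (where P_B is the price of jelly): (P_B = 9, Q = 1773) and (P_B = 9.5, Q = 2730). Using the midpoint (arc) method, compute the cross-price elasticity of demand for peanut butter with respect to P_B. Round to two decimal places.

7.86

ΔQ_A = 2730 − 1773 = 957; ΔP_B = 9.5 − 9 = 0.5.
Midpoints: Q̄_A = 2251.5, P̄_B = 9.25.
ε = (ΔQ_A/Q̄_A)/(ΔP_B/P̄_B) = (957/2251.5)/(0.5/9.25) ≈ 7.86.
ε > 0: peanut butter and jelly are substitutes.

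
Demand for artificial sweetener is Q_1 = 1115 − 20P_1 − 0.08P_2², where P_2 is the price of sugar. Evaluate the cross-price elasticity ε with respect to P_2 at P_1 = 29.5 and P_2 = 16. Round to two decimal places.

At P_1 = 29.5 and P_2 = 16: Q_1 = 504.52.
∂Q_1/∂P_2 = -0.16P_2 = -0.16(16) = -2.5600.
ε = (∂Q_1/∂P_2)(P_2/Q_1) = -2.5600 × (16/504.52) ≈ -0.08.

-0.08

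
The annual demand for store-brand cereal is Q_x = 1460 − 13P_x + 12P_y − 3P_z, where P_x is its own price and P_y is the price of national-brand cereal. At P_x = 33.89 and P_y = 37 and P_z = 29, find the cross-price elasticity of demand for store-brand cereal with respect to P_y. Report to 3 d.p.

At P_x = 33.89 and P_y = 37 and P_z = 29: Q_x = 1376.43.
∂Q_x/∂P_y = 12.
ε = (∂Q_x/∂P_y)(P_y/Q_x) = 12 × (37/1376.43) ≈ 0.323.
Since ε > 0, store-brand cereal and national-brand cereal are substitutes.

0.323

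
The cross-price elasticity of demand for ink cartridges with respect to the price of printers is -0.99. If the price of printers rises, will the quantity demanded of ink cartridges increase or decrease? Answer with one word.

ε < 0 and the price of printers rises, so the quantity of ink cartridges moves in the opposite direction: it decreases.

decrease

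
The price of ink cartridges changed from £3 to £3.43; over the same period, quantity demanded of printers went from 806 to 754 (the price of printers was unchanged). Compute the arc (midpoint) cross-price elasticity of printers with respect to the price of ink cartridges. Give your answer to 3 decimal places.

ΔQ_A = 754 − 806 = -52; ΔP_B = 3.43 − 3 = 0.43.
Midpoints: Q̄_A = 780.0, P̄_B = 3.21.
ε = (ΔQ_A/Q̄_A)/(ΔP_B/P̄_B) = (-52/780.0)/(0.43/3.21) ≈ -0.498.

-0.498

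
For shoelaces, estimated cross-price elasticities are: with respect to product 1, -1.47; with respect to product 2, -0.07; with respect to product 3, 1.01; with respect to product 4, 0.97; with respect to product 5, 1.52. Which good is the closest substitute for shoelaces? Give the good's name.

product 5

Substitutes have ε > 0. Among the positive values, 1.52 (product 5) is largest.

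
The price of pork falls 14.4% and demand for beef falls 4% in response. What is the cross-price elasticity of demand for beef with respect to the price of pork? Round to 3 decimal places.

0.278

ε = (%ΔQ of beef) / (%ΔP of pork) = (-4%) / (-14.4%) ≈ 0.278.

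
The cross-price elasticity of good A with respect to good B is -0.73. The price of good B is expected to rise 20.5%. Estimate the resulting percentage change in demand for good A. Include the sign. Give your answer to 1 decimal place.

-15.0%

%ΔQ ≈ ε × %ΔP of good B = -0.73 × (20.5%) = -15.0%.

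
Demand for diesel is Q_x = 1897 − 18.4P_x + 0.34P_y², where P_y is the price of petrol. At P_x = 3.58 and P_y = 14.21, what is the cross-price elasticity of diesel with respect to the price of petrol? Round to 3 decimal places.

At P_x = 3.58 and P_y = 14.21: Q_x = 1899.782.
∂Q_x/∂P_y = 0.68P_y = 0.68(14.21) = 9.6628.
ε = (∂Q_x/∂P_y)(P_y/Q_x) = 9.6628 × (14.21/1899.782) ≈ 0.072.
ε > 0: substitutes.

0.072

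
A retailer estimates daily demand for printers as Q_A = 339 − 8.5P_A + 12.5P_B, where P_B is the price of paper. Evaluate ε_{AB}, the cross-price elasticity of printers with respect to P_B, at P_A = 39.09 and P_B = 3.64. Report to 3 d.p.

0.871

At P_A = 39.09 and P_B = 3.64: Q_A = 52.235.
∂Q_A/∂P_B = 12.5.
ε = (∂Q_A/∂P_B)(P_B/Q_A) = 12.5 × (3.64/52.235) ≈ 0.871.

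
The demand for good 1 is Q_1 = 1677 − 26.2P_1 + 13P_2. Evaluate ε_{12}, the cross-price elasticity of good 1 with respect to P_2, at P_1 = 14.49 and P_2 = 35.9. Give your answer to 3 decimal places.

At P_1 = 14.49 and P_2 = 35.9: Q_1 = 1764.062.
∂Q_1/∂P_2 = 13.
ε = (∂Q_1/∂P_2)(P_2/Q_1) = 13 × (35.9/1764.062) ≈ 0.265.
Since ε > 0, good 1 and good 2 are substitutes.

0.265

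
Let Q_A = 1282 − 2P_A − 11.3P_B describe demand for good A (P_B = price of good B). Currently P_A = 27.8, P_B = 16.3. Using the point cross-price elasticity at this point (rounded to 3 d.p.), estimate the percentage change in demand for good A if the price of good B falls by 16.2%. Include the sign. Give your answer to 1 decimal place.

2.9%

At P_A = 27.8, P_B = 16.3: Q_A = 1042.21.
∂Q_A/∂P_B = -11.3.
ε = (∂Q_A/∂P_B)(P_B/Q_A) = -11.3000 × 16.3/1042.21 ≈ -0.177.
%ΔQ_A ≈ ε × %ΔP_B = -0.177 × (-16.2%) = 2.9%.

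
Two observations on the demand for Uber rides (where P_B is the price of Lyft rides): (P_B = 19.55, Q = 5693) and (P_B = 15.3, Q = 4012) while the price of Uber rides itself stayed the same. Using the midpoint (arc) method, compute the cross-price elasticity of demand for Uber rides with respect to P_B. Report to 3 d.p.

1.420

ΔQ_A = 4012 − 5693 = -1681; ΔP_B = 15.3 − 19.55 = -4.25.
Midpoints: Q̄_A = 4852.5, P̄_B = 17.43.
ε = (ΔQ_A/Q̄_A)/(ΔP_B/P̄_B) = (-1681/4852.5)/(-4.25/17.43) ≈ 1.420.
ε > 0: Uber rides and Lyft rides are substitutes.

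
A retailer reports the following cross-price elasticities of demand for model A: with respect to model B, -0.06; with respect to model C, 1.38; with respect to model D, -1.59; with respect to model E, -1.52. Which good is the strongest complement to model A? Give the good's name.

model D

Complements have ε < 0. The most negative value is -1.59 (model D).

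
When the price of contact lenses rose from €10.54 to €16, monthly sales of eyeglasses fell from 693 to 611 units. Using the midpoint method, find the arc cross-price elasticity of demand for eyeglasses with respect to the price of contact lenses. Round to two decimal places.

-0.31

ΔQ_A = 611 − 693 = -82; ΔP_B = 16 − 10.54 = 5.46.
Midpoints: Q̄_A = 652.0, P̄_B = 13.27.
ε = (ΔQ_A/Q̄_A)/(ΔP_B/P̄_B) = (-82/652.0)/(5.46/13.27) ≈ -0.31.
ε < 0: eyeglasses and contact lenses are complements.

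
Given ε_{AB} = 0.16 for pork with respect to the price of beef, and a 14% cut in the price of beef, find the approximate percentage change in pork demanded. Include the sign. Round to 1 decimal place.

-2.2%

%ΔQ ≈ ε × %ΔP of beef = 0.16 × (-14%) = -2.2%.
Demand for pork falls by about 2.2%.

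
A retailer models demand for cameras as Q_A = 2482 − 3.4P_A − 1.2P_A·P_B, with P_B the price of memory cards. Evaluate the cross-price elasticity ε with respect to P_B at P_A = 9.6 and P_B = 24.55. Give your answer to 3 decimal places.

-0.131

At P_A = 9.6 and P_B = 24.55: Q_A = 2166.544.
∂Q_A/∂P_B = -1.2P_A = -1.2(9.6) = -11.5200.
ε = (∂Q_A/∂P_B)(P_B/Q_A) = -11.5200 × (24.55/2166.544) ≈ -0.131.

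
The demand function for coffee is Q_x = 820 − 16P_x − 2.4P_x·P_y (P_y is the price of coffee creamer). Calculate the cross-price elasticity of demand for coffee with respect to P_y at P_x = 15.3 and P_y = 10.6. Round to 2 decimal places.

At P_x = 15.3 and P_y = 10.6: Q_x = 185.968.
∂Q_x/∂P_y = -2.4P_x = -2.4(15.3) = -36.7200.
ε = (∂Q_x/∂P_y)(P_y/Q_x) = -36.7200 × (10.6/185.968) ≈ -2.09.

-2.09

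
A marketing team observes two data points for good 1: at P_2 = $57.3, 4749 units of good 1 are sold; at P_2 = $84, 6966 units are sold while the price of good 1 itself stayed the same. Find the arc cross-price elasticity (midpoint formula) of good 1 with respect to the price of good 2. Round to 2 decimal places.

ΔQ_1 = 6966 − 4749 = 2217; ΔP_2 = 84 − 57.3 = 26.7.
Midpoints: Q̄_1 = 5857.5, P̄_2 = 70.65.
ε = (ΔQ_1/Q̄_1)/(ΔP_2/P̄_2) = (2217/5857.5)/(26.7/70.65) ≈ 1.00.

1.00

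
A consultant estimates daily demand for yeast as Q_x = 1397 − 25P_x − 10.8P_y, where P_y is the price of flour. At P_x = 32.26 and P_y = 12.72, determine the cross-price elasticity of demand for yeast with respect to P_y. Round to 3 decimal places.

At P_x = 32.26 and P_y = 12.72: Q_x = 453.124.
∂Q_x/∂P_y = -10.8.
ε = (∂Q_x/∂P_y)(P_y/Q_x) = -10.8 × (12.72/453.124) ≈ -0.303.

-0.303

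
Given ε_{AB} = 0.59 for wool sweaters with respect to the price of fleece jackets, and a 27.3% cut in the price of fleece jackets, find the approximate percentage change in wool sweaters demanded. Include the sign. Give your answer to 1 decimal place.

%ΔQ ≈ ε × %ΔP of fleece jackets = 0.59 × (-27.3%) = -16.1%.
Demand for wool sweaters falls by about 16.1%.

-16.1%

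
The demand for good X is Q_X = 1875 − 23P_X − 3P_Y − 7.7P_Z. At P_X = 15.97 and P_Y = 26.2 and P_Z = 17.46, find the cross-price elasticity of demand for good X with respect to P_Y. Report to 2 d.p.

-0.06

At P_X = 15.97 and P_Y = 26.2 and P_Z = 17.46: Q_X = 1294.648.
∂Q_X/∂P_Y = -3.
ε = (∂Q_X/∂P_Y)(P_Y/Q_X) = -3 × (26.2/1294.648) ≈ -0.06.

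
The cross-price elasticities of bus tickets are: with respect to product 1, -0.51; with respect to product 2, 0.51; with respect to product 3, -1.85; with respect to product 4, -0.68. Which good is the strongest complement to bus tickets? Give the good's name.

product 3

Complements have ε < 0. The most negative value is -1.85 (product 3).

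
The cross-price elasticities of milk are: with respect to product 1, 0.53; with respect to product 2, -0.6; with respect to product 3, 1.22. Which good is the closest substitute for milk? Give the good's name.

Substitutes have ε > 0. Among the positive values, 1.22 (product 3) is largest.

product 3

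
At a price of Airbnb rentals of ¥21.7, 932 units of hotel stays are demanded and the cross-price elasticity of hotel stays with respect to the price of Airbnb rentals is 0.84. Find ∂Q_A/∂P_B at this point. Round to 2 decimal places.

ε = (∂Q_A/∂P_B)·(P_B/Q_A) ⇒ ∂Q_A/∂P_B = ε·Q_A/P_B = 0.84 × 932/21.7 ≈ 36.08.

36.08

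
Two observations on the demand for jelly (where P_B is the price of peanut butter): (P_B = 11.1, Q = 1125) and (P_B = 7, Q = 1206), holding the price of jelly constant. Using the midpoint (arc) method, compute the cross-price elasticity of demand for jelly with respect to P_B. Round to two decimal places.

-0.15

ΔQ_A = 1206 − 1125 = 81; ΔP_B = 7 − 11.1 = -4.1.
Midpoints: Q̄_A = 1165.5, P̄_B = 9.05.
ε = (ΔQ_A/Q̄_A)/(ΔP_B/P̄_B) = (81/1165.5)/(-4.1/9.05) ≈ -0.15.
ε < 0: jelly and peanut butter are complements.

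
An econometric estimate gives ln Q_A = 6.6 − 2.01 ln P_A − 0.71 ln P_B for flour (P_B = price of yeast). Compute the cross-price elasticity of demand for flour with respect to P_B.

-0.71

In a log-linear (constant-elasticity) demand function, the coefficient on ln P_B is the cross-price elasticity.
ε = -0.71. Negative, so flour and yeast are complements.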